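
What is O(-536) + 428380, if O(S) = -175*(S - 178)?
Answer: 553330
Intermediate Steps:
O(S) = 31150 - 175*S (O(S) = -175*(-178 + S) = 31150 - 175*S)
O(-536) + 428380 = (31150 - 175*(-536)) + 428380 = (31150 + 93800) + 428380 = 124950 + 428380 = 553330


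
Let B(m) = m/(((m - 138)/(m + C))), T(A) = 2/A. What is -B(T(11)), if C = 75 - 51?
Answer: 133/4169 ≈ 0.031902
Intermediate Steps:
C = 24
B(m) = m*(24 + m)/(-138 + m) (B(m) = m/(((m - 138)/(m + 24))) = m/(((-138 + m)/(24 + m))) = m*((24 + m)/(-138 + m)) = m*(24 + m)/(-138 + m))
-B(T(11)) = -2/11*(24 + 2/11)/(-138 + 2/11) = -2*(1/11)*(24 + 2*(1/11))/(-138 + 2*(1/11)) = -2*(24 + 2/11)/(11*(-138 + 2/11)) = -2*266/(11*(-1516/11)*11) = -2*(-11)*266/(11*1516*11) = -1*(-133/4169) = 133/4169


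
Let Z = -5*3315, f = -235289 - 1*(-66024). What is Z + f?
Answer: -185840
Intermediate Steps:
f = -169265 (f = -235289 + 66024 = -169265)
Z = -16575
Z + f = -16575 - 169265 = -185840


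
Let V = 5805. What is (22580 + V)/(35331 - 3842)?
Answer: 28385/31489 ≈ 0.90143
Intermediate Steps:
(22580 + V)/(35331 - 3842) = (22580 + 5805)/(35331 - 3842) = 28385/31489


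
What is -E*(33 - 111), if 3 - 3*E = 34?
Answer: -806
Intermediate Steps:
E = -31/3 (E = 1 - 1/3*34 = 1 - 34/3 = -31/3 ≈ -10.333)
-E*(33 - 111) = -(-31)*(33 - 111)/3 = -(-31)*(-78)/3 = -1*806 = -806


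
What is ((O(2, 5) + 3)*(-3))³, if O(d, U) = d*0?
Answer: -729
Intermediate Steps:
O(d, U) = 0
((O(2, 5) + 3)*(-3))³ = ((0 + 3)*(-3))³ = (3*(-3))³ = (-9)³ = -729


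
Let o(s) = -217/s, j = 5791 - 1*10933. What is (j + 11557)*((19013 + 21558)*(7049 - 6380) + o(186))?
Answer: 1044695496605/6 ≈ 1.7412e+11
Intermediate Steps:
j = -5142 (j = 5791 - 10933 = -5142)
(j + 11557)*((19013 + 21558)*(7049 - 6380) + o(186)) = (-5142 + 11557)*((19013 + 21558)*(7049 - 6380) - 217/186) = 6415*(40571*669 - 217*1/186) = 6415*(27141999 - 7/6) = 6415*(162851987/6) = 1044695496605/6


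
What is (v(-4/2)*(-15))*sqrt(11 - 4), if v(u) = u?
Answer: 30*sqrt(7) ≈ 79.373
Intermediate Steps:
(v(-4/2)*(-15))*sqrt(11 - 4) = (-4/2*(-15))*sqrt(11 - 4) = (-4*1/2*(-15))*sqrt(7) = (-2*(-15))*sqrt(7) = 30*sqrt(7)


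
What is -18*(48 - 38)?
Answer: -180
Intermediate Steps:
-18*(48 - 38) = -18*10 = -180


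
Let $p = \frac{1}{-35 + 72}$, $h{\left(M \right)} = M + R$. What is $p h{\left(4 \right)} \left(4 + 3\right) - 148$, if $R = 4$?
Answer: $- \frac{5420}{37} \approx -146.49$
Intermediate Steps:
$h{\left(M \right)} = 4 + M$ ($h{\left(M \right)} = M + 4 = 4 + M$)
$p = \frac{1}{37} \approx 0.027027$
$p h{\left(4 \right)} \left(4 + 3\right) - 148 = \frac{\left(4 + 4\right) \left(4 + 3\right)}{37} - 148 = \frac{8 \cdot 7}{37} - 148 = \frac{1}{37} \cdot 56 - 148 = \frac{56}{37} - 148 = - \frac{5420}{37}$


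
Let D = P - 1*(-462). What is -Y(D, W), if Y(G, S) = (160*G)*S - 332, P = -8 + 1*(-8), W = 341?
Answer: -24333428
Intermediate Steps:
P = -16 (P = -8 - 8 = -16)
D = 446 (D = -16 - 1*(-462) = -16 + 462 = 446)
Y(G, S) = -332 + 160*G*S (Y(G, S) = 160*G*S - 332 = -332 + 160*G*S)
-Y(D, W) = -(-332 + 160*446*341) = -(-332 + 24333760) = -1*24333428 = -24333428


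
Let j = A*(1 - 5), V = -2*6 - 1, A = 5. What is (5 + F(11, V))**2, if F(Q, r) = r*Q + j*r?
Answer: 14884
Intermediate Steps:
V = -13 (V = -12 - 1 = -13)
j = -20 (j = 5*(1 - 5) = 5*(-4) = -20)
F(Q, r) = -20*r + Q*r (F(Q, r) = r*Q - 20*r = Q*r - 20*r = -20*r + Q*r)
(5 + F(11, V))**2 = (5 - 13*(-20 + 11))**2 = (5 - 13*(-9))**2 = (5 + 117)**2 = 122**2 = 14884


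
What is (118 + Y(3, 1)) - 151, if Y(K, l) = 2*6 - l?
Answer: -22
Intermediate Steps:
Y(K, l) = 12 - l
(118 + Y(3, 1)) - 151 = (118 + (12 - 1*1)) - 151 = (118 + (12 - 1)) - 151 = (118 + 11) - 151 = 129 - 151 = -22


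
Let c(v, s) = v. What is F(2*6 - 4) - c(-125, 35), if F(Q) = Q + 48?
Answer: 181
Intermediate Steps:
F(Q) = 48 + Q
F(2*6 - 4) - c(-125, 35) = (48 + (2*6 - 4)) - 1*(-125) = (48 + (12 - 4)) + 125 = (48 + 8) + 125 = 56 + 125 = 181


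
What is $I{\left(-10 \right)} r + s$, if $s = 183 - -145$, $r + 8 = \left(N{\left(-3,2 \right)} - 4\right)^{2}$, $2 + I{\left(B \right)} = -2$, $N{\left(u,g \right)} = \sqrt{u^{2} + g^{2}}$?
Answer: $244 + 32 \sqrt{13} \approx 359.38$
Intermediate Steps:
$N{\left(u,g \right)} = \sqrt{g^{2} + u^{2}}$
$I{\left(B \right)} = -4$ ($I{\left(B \right)} = -2 - 2 = -4$)
$r = -8 + \left(-4 + \sqrt{13}\right)^{2}$ ($r = -8 + \left(\sqrt{2^{2} + \left(-3\right)^{2}} - 4\right)^{2} = -8 + \left(\sqrt{4 + 9} - 4\right)^{2} = -8 + \left(\sqrt{13} - 4\right)^{2} = -8 + \left(-4 + \sqrt{13}\right)^{2} \approx -7.8444$)
$s = 328$ ($s = 183 + 145 = 328$)
$I{\left(-10 \right)} r + s = - 4 \left(21 - 8 \sqrt{13}\right) + 328 = \left(-84 + 32 \sqrt{13}\right) + 328 = 244 + 32 \sqrt{13}$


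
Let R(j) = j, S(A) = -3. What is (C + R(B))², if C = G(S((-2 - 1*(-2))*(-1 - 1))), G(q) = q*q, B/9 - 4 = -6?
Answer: 81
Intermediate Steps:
B = -18 (B = 36 + 9*(-6) = 36 - 54 = -18)
G(q) = q²
C = 9 (C = (-3)² = 9)
(C + R(B))² = (9 - 18)² = (-9)² = 81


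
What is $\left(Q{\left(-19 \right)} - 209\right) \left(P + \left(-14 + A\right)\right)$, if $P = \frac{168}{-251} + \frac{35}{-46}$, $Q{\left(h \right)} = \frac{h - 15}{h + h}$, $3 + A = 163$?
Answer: $- \frac{3300014331}{109687} \approx -30086.0$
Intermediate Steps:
$A = 160$ ($A = -3 + 163 = 160$)
$Q{\left(h \right)} = \frac{-15 + h}{2 h}$
$P = - \frac{16513}{11546}$ ($P = 168 \left(- \frac{1}{251}\right) + 35 \left(- \frac{1}{46}\right) = - \frac{168}{251} - \frac{35}{46} = - \frac{16513}{11546} \approx -1.4302$)
$\left(Q{\left(-19 \right)} - 209\right) \left(P + \left(-14 + A\right)\right) = \left(\frac{-15 - 19}{2 \left(-19\right)} - 209\right) \left(- \frac{16513}{11546} + \left(-14 + 160\right)\right) = \left(\frac{1}{2} \left(- \frac{1}{19}\right) \left(-34\right) - 209\right) \left(- \frac{16513}{11546} + 146\right) = \left(\frac{17}{19} - 209\right) \frac{1669203}{11546} = \left(- \frac{3954}{19}\right) \frac{1669203}{11546} = - \frac{3300014331}{109687}$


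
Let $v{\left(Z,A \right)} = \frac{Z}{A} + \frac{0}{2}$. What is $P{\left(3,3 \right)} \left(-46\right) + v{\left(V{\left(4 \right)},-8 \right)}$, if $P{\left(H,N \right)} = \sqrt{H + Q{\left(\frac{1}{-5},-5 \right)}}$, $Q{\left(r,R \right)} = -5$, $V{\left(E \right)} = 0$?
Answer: $- 46 i \sqrt{2} \approx - 65.054 i$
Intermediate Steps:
$P{\left(H,N \right)} = \sqrt{-5 + H}$ ($P{\left(H,N \right)} = \sqrt{H - 5} = \sqrt{-5 + H}$)
$v{\left(Z,A \right)} = \frac{Z}{A}$ ($v{\left(Z,A \right)} = \frac{Z}{A} + 0 \cdot \frac{1}{2} = \frac{Z}{A} + 0 = \frac{Z}{A}$)
$P{\left(3,3 \right)} \left(-46\right) + v{\left(V{\left(4 \right)},-8 \right)} = \sqrt{-5 + 3} \left(-46\right) + \frac{0}{-8} = \sqrt{-2} \left(-46\right) + 0 \left(- \frac{1}{8}\right) = i \sqrt{2} \left(-46\right) + 0 = - 46 i \sqrt{2} + 0 = - 46 i \sqrt{2}$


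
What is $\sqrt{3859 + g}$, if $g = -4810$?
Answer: $i \sqrt{951} \approx 30.838 i$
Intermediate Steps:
$\sqrt{3859 + g} = \sqrt{3859 - 4810} = \sqrt{-951} = i \sqrt{951}$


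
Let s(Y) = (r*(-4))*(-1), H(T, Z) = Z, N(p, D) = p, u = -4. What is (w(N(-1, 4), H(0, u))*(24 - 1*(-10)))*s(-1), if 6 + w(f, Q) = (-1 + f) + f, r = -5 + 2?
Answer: 3672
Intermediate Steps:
r = -3
w(f, Q) = -7 + 2*f (w(f, Q) = -6 + ((-1 + f) + f) = -6 + (-1 + 2*f) = -7 + 2*f)
s(Y) = -12 (s(Y) = -3*(-4)*(-1) = 12*(-1) = -12)
(w(N(-1, 4), H(0, u))*(24 - 1*(-10)))*s(-1) = ((-7 + 2*(-1))*(24 - 1*(-10)))*(-12) = ((-7 - 2)*(24 + 10))*(-12) = -9*34*(-12) = -306*(-12) = 3672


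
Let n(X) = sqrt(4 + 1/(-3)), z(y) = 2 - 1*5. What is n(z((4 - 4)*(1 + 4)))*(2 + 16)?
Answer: 6*sqrt(33) ≈ 34.467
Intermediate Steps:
z(y) = -3 (z(y) = 2 - 5 = -3)
n(X) = sqrt(33)/3 (n(X) = sqrt(4 + 1*(-1/3)) = sqrt(4 - 1/3) = sqrt(11/3) = sqrt(33)/3)
n(z((4 - 4)*(1 + 4)))*(2 + 16) = (sqrt(33)/3)*(2 + 16) = (sqrt(33)/3)*18 = 6*sqrt(33)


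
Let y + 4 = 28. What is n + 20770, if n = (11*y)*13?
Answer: 24202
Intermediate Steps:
y = 24 (y = -4 + 28 = 24)
n = 3432 (n = (11*24)*13 = 264*13 = 3432)
n + 20770 = 3432 + 20770 = 24202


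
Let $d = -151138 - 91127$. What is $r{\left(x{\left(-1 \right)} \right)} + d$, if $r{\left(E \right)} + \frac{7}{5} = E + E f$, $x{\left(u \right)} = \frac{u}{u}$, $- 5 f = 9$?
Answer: $- \frac{1211336}{5} \approx -2.4227 \cdot 10^{5}$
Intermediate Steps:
$f = - \frac{9}{5}$ ($f = \left(- \frac{1}{5}\right) 9 = - \frac{9}{5} \approx -1.8$)
$x{\left(u \right)} = 1$
$r{\left(E \right)} = - \frac{7}{5} - \frac{4 E}{5}$ ($r{\left(E \right)} = - \frac{7}{5} + \left(E + E \left(- \frac{9}{5}\right)\right) = - \frac{7}{5} + \left(E - \frac{9 E}{5}\right) = - \frac{7}{5} - \frac{4 E}{5}$)
$d = -242265$
$r{\left(x{\left(-1 \right)} \right)} + d = \left(- \frac{7}{5} - \frac{4}{5}\right) - 242265 = - \frac{11}{5} - 242265 = - \frac{1211336}{5}$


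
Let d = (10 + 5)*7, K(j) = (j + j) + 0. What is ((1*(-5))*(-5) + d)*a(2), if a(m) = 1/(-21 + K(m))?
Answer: -130/17 ≈ -7.6471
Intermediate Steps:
K(j) = 2*j (K(j) = 2*j + 0 = 2*j)
a(m) = 1/(-21 + 2*m)
d = 105 (d = 15*7 = 105)
((1*(-5))*(-5) + d)*a(2) = ((1*(-5))*(-5) + 105)/(-21 + 2*2) = (-5*(-5) + 105)/(-21 + 4) = (25 + 105)/(-17) = 130*(-1/17) = -130/17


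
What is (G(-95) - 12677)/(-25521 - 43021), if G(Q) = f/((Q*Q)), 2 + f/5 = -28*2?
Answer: 22882043/123718310 ≈ 0.18495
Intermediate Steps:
f = -290 (f = -10 + 5*(-28*2) = -10 + 5*(-56) = -10 - 280 = -290)
G(Q) = -290/Q**2
(G(-95) - 12677)/(-25521 - 43021) = (-290/(-95)**2 - 12677)/(-25521 - 43021) = (-290*1/9025 - 12677)/(-68542) = (-58/1805 - 12677)*(-1/68542) = -22882043/1805*(-1/68542) = 22882043/123718310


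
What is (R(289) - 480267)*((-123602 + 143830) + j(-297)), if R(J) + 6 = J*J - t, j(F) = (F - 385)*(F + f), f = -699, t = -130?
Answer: -277437089000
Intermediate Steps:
j(F) = (-699 + F)*(-385 + F) (j(F) = (F - 385)*(F - 699) = (-385 + F)*(-699 + F) = (-699 + F)*(-385 + F))
R(J) = 124 + J**2 (R(J) = -6 + (J*J - 1*(-130)) = -6 + (J**2 + 130) = -6 + (130 + J**2) = 124 + J**2)
(R(289) - 480267)*((-123602 + 143830) + j(-297)) = ((124 + 289**2) - 480267)*((-123602 + 143830) + (269115 + (-297)**2 - 1084*(-297))) = ((124 + 83521) - 480267)*(20228 + (269115 + 88209 + 321948)) = (83645 - 480267)*(20228 + 679272) = -396622*699500 = -277437089000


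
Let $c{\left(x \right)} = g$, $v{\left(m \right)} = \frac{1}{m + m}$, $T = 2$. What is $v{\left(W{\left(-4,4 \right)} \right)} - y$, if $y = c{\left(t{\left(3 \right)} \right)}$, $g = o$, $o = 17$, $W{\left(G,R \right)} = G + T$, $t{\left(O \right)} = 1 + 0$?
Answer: $- \frac{69}{4} \approx -17.25$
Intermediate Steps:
$t{\left(O \right)} = 1$
$W{\left(G,R \right)} = 2 + G$ ($W{\left(G,R \right)} = G + 2 = 2 + G$)
$v{\left(m \right)} = \frac{1}{2 m}$
$g = 17$
$c{\left(x \right)} = 17$
$y = 17$
$v{\left(W{\left(-4,4 \right)} \right)} - y = \frac{1}{2 \left(2 - 4\right)} - 17 = \frac{1}{2 \left(-2\right)} - 17 = \frac{1}{2} \left(- \frac{1}{2}\right) - 17 = - \frac{1}{4} - 17 = - \frac{69}{4}$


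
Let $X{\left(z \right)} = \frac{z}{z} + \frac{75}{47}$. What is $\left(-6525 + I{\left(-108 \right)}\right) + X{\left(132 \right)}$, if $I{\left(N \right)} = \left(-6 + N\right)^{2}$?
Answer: $\frac{304259}{47} \approx 6473.6$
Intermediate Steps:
$X{\left(z \right)} = \frac{122}{47}$ ($X{\left(z \right)} = 1 + 75 \cdot \frac{1}{47} = 1 + \frac{75}{47} = \frac{122}{47}$)
$\left(-6525 + I{\left(-108 \right)}\right) + X{\left(132 \right)} = \left(-6525 + \left(-6 - 108\right)^{2}\right) + \frac{122}{47} = \left(-6525 + \left(-114\right)^{2}\right) + \frac{122}{47} = \left(-6525 + 12996\right) + \frac{122}{47} = 6471 + \frac{122}{47} = \frac{304259}{47}$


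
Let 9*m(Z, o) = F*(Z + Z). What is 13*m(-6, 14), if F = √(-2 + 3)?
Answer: -52/3 ≈ -17.333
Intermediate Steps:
F = 1 (F = √1 = 1)
m(Z, o) = 2*Z/9 (m(Z, o) = (1*(Z + Z))/9 = (1*(2*Z))/9 = (2*Z)/9 = 2*Z/9)
13*m(-6, 14) = 13*((2/9)*(-6)) = 13*(-4/3) = -52/3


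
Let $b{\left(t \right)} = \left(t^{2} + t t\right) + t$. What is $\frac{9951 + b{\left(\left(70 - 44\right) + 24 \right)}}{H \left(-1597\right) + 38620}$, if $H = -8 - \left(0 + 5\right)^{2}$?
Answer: $\frac{15001}{91321} \approx 0.16427$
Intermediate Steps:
$H = -33$ ($H = -8 - 5^{2} = -8 - 25 = -33$)
$b{\left(t \right)} = t + 2 t^{2}$ ($b{\left(t \right)} = \left(t^{2} + t^{2}\right) + t = 2 t^{2} + t = t + 2 t^{2}$)
$\frac{9951 + b{\left(\left(70 - 44\right) + 24 \right)}}{H \left(-1597\right) + 38620} = \frac{9951 + \left(\left(70 - 44\right) + 24\right) \left(1 + 2 \left(\left(70 - 44\right) + 24\right)\right)}{\left(-33\right) \left(-1597\right) + 38620} = \frac{9951 + \left(26 + 24\right) \left(1 + 2 \left(26 + 24\right)\right)}{52701 + 38620} = \frac{9951 + 50 \left(1 + 2 \cdot 50\right)}{91321} = \left(9951 + 50 \left(1 + 100\right)\right) \frac{1}{91321} = \left(9951 + 50 \cdot 101\right) \frac{1}{91321} = \left(9951 + 5050\right) \frac{1}{91321} = 15001 \cdot \frac{1}{91321} = \frac{15001}{91321}$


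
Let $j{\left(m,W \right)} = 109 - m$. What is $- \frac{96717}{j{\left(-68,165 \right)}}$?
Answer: $- \frac{32239}{59} \approx -546.42$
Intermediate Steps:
$- \frac{96717}{j{\left(-68,165 \right)}} = - \frac{96717}{109 - -68} = - \frac{96717}{109 + 68} = - \frac{96717}{177} = \left(-96717\right) \frac{1}{177} = - \frac{32239}{59}$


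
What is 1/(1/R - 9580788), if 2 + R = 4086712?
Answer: -4086710/39153902127479 ≈ -1.0438e-7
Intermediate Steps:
R = 4086710 (R = -2 + 4086712 = 4086710)
1/(1/R - 9580788) = 1/(1/4086710 - 9580788) = 1/(-39153902127479/4086710) = -4086710/39153902127479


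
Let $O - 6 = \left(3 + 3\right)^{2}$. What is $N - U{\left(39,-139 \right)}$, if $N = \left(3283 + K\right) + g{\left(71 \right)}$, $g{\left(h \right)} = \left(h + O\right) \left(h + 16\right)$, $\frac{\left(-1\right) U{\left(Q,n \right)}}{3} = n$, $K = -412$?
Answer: $12285$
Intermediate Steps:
$O = 42$ ($O = 6 + \left(3 + 3\right)^{2} = 6 + 6^{2} = 6 + 36 = 42$)
$U{\left(Q,n \right)} = - 3 n$
$g{\left(h \right)} = \left(16 + h\right) \left(42 + h\right)$ ($g{\left(h \right)} = \left(h + 42\right) \left(h + 16\right) = \left(42 + h\right) \left(16 + h\right) = \left(16 + h\right) \left(42 + h\right)$)
$N = 12702$ ($N = \left(3283 - 412\right) + \left(672 + 71^{2} + 58 \cdot 71\right) = 2871 + \left(672 + 5041 + 4118\right) = 2871 + 9831 = 12702$)
$N - U{\left(39,-139 \right)} = 12702 - \left(-3\right) \left(-139\right) = 12702 - 417 = 12285$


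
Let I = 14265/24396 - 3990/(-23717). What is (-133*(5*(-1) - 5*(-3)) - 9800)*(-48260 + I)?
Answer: 51796788537535125/96433322 ≈ 5.3712e+8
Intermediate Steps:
I = 145221015/192866644 (I = 14265*(1/24396) - 3990*(-1/23717) = 4755/8132 + 3990/23717 = 145221015/192866644 ≈ 0.75296)
(-133*(5*(-1) - 5*(-3)) - 9800)*(-48260 + I) = (-133*(5*(-1) - 5*(-3)) - 9800)*(-48260 + 145221015/192866644) = (-133*(-5 + 15) - 9800)*(-9307599018425/192866644) = (-133*10 - 9800)*(-9307599018425/192866644) = (-1330 - 9800)*(-9307599018425/192866644) = -11130*(-9307599018425/192866644) = 51796788537535125/96433322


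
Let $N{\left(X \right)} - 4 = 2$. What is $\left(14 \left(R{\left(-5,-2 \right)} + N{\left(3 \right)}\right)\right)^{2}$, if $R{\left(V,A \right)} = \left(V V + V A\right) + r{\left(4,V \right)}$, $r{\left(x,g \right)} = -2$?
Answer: $298116$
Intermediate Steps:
$N{\left(X \right)} = 6$ ($N{\left(X \right)} = 4 + 2 = 6$)
$R{\left(V,A \right)} = -2 + V^{2} + A V$ ($R{\left(V,A \right)} = \left(V V + V A\right) - 2 = \left(V^{2} + A V\right) - 2 = -2 + V^{2} + A V$)
$\left(14 \left(R{\left(-5,-2 \right)} + N{\left(3 \right)}\right)\right)^{2} = \left(14 \left(\left(-2 + \left(-5\right)^{2} - -10\right) + 6\right)\right)^{2} = \left(14 \left(\left(-2 + 25 + 10\right) + 6\right)\right)^{2} = \left(14 \left(33 + 6\right)\right)^{2} = \left(14 \cdot 39\right)^{2} = 546^{2} = 298116$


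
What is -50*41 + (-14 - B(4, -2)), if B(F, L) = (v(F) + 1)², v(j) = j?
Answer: -2089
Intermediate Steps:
B(F, L) = (1 + F)² (B(F, L) = (F + 1)² = (1 + F)²)
-50*41 + (-14 - B(4, -2)) = -50*41 + (-14 - (1 + 4)²) = -2050 + (-14 - 1*5²) = -2050 + (-14 - 1*25) = -2050 + (-14 - 25) = -2050 - 39 = -2089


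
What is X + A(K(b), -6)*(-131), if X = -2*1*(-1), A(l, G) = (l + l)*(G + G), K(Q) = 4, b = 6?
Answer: 12578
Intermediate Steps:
A(l, G) = 4*G*l (A(l, G) = (2*l)*(2*G) = 4*G*l)
X = 2 (X = -2*(-1) = 2)
X + A(K(b), -6)*(-131) = 2 + (4*(-6)*4)*(-131) = 2 - 96*(-131) = 2 + 12576 = 12578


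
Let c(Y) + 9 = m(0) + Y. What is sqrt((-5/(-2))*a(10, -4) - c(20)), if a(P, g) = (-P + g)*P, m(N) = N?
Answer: 19*I ≈ 19.0*I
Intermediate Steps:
a(P, g) = P*(g - P) (a(P, g) = (g - P)*P = P*(g - P))
c(Y) = -9 + Y (c(Y) = -9 + (0 + Y) = -9 + Y)
sqrt((-5/(-2))*a(10, -4) - c(20)) = sqrt((-5/(-2))*(10*(-4 - 1*10)) - (-9 + 20)) = sqrt((-5*(-1/2))*(10*(-4 - 10)) - 1*11) = sqrt(5*(10*(-14))/2 - 11) = sqrt((5/2)*(-140) - 11) = sqrt(-350 - 11) = sqrt(-361) = 19*I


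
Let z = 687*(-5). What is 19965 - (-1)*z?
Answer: 16530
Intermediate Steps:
z = -3435
19965 - (-1)*z = 19965 - (-1)*(-3435) = 19965 - 1*3435 = 19965 - 3435 = 16530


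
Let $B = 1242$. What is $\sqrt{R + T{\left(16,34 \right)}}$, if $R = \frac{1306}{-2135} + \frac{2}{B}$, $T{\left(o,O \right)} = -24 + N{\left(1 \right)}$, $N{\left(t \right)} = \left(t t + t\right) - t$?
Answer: $\frac{2 i \sqrt{1152853896810}}{441945} \approx 4.859 i$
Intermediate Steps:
$N{\left(t \right)} = t^{2}$ ($N{\left(t \right)} = \left(t^{2} + t\right) - t = \left(t + t^{2}\right) - t = t^{2}$)
$T{\left(o,O \right)} = -23$ ($T{\left(o,O \right)} = -24 + 1^{2} = -24 + 1 = -23$)
$R = - \frac{808891}{1325835}$ ($R = \frac{1306}{-2135} + \frac{2}{1242} = 1306 \left(- \frac{1}{2135}\right) + 2 \cdot \frac{1}{1242} = - \frac{1306}{2135} + \frac{1}{621} = - \frac{808891}{1325835} \approx -0.6101$)
$\sqrt{R + T{\left(16,34 \right)}} = \sqrt{- \frac{808891}{1325835} - 23} = \sqrt{- \frac{31303096}{1325835}} = \frac{2 i \sqrt{1152853896810}}{441945}$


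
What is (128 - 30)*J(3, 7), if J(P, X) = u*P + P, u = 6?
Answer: 2058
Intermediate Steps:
J(P, X) = 7*P (J(P, X) = 6*P + P = 7*P)
(128 - 30)*J(3, 7) = (128 - 30)*(7*3) = 98*21 = 2058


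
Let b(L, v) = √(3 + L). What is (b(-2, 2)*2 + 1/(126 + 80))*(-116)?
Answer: -23954/103 ≈ -232.56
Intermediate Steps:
(b(-2, 2)*2 + 1/(126 + 80))*(-116) = (√(3 - 2)*2 + 1/(126 + 80))*(-116) = (√1*2 + 1/206)*(-116) = (1*2 + 1/206)*(-116) = (2 + 1/206)*(-116) = (413/206)*(-116) = -23954/103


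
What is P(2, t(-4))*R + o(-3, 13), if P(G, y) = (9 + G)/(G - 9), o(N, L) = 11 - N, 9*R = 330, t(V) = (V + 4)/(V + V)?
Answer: -916/21 ≈ -43.619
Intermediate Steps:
t(V) = (4 + V)/(2*V) (t(V) = (4 + V)/((2*V)) = (4 + V)*(1/(2*V)) = (4 + V)/(2*V))
R = 110/3 (R = (1/9)*330 = 110/3 ≈ 36.667)
P(G, y) = (9 + G)/(-9 + G)
P(2, t(-4))*R + o(-3, 13) = ((9 + 2)/(-9 + 2))*(110/3) + (11 - 1*(-3)) = (11/(-7))*(110/3) + (11 + 3) = -1/7*11*(110/3) + 14 = -11/7*110/3 + 14 = -1210/21 + 14 = -916/21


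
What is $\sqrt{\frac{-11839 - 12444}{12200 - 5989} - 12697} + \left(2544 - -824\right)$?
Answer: $3368 + \frac{5 i \sqrt{19598276354}}{6211} \approx 3368.0 + 112.7 i$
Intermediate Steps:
$\sqrt{\frac{-11839 - 12444}{12200 - 5989} - 12697} + \left(2544 - -824\right) = \sqrt{- \frac{24283}{6211} - 12697} + \left(2544 + 824\right) = \sqrt{\left(-24283\right) \frac{1}{6211} - 12697} + 3368 = \sqrt{- \frac{24283}{6211} - 12697} + 3368 = \sqrt{- \frac{78885350}{6211}} + 3368 = \frac{5 i \sqrt{19598276354}}{6211} + 3368 = 3368 + \frac{5 i \sqrt{19598276354}}{6211}$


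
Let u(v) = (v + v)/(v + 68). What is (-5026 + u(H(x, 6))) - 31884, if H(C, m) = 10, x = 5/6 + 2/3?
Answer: -1439480/39 ≈ -36910.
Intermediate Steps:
x = 3/2 (x = 5*(1/6) + 2*(1/3) = 5/6 + 2/3 = 3/2 ≈ 1.5000)
u(v) = 2*v/(68 + v) (u(v) = (2*v)/(68 + v) = 2*v/(68 + v))
(-5026 + u(H(x, 6))) - 31884 = (-5026 + 2*10/(68 + 10)) - 31884 = (-5026 + 2*10/78) - 31884 = (-5026 + 2*10*(1/78)) - 31884 = (-5026 + 10/39) - 31884 = -196004/39 - 31884 = -1439480/39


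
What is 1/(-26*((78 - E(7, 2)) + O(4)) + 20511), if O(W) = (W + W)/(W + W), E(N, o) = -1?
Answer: 1/18431 ≈ 5.4256e-5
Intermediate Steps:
O(W) = 1 (O(W) = (2*W)/((2*W)) = (2*W)*(1/(2*W)) = 1)
1/(-26*((78 - E(7, 2)) + O(4)) + 20511) = 1/(-26*((78 - 1*(-1)) + 1) + 20511) = 1/(-26*((78 + 1) + 1) + 20511) = 1/(-26*(79 + 1) + 20511) = 1/(-26*80 + 20511) = 1/(-2080 + 20511) = 1/18431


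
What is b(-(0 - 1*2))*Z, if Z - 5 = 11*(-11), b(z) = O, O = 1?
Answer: -116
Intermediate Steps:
b(z) = 1
Z = -116 (Z = 5 + 11*(-11) = 5 - 121 = -116)
b(-(0 - 1*2))*Z = 1*(-116) = -116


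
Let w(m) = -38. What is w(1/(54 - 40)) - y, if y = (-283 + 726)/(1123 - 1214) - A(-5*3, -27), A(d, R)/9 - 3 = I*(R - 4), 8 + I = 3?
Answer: 126387/91 ≈ 1388.9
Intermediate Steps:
I = -5 (I = -8 + 3 = -5)
A(d, R) = 207 - 45*R (A(d, R) = 27 + 9*(-5*(R - 4)) = 27 + 9*(-5*(-4 + R)) = 27 + 9*(20 - 5*R) = 27 + (180 - 45*R) = 207 - 45*R)
y = -129845/91 (y = (-283 + 726)/(1123 - 1214) - (207 - 45*(-27)) = 443/(-91) - (207 + 1215) = 443*(-1/91) - 1*1422 = -443/91 - 1422 = -129845/91 ≈ -1426.9)
w(1/(54 - 40)) - y = -38 - 1*(-129845/91) = -38 + 129845/91 = 126387/91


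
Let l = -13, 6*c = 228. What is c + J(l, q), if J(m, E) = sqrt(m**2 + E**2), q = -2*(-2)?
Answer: 38 + sqrt(185) ≈ 51.601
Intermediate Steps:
c = 38 (c = (1/6)*228 = 38)
q = 4
J(m, E) = sqrt(E**2 + m**2)
c + J(l, q) = 38 + sqrt(4**2 + (-13)**2) = 38 + sqrt(16 + 169) = 38 + sqrt(185)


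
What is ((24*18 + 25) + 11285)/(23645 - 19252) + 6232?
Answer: 27388918/4393 ≈ 6234.7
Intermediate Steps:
((24*18 + 25) + 11285)/(23645 - 19252) + 6232 = ((432 + 25) + 11285)/4393 + 6232 = (457 + 11285)*(1/4393) + 6232 = 11742*(1/4393) + 6232 = 11742/4393 + 6232 = 27388918/4393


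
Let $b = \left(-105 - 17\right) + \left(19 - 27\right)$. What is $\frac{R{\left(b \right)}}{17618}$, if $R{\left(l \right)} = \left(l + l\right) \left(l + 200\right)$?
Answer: $- \frac{9100}{8809} \approx -1.033$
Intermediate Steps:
$b = -130$ ($b = -122 + \left(19 - 27\right) = -122 - 8 = -130$)
$R{\left(l \right)} = 2 l \left(200 + l\right)$
$\frac{R{\left(b \right)}}{17618} = \frac{2 \left(-130\right) \left(200 - 130\right)}{17618} = 2 \left(-130\right) 70 \cdot \frac{1}{17618} = \left(-18200\right) \frac{1}{17618} = - \frac{9100}{8809}$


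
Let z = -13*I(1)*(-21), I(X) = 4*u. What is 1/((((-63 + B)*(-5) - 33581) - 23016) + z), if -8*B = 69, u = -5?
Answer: -8/493591 ≈ -1.6208e-5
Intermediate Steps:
I(X) = -20 (I(X) = 4*(-5) = -20)
B = -69/8 (B = -1/8*69 = -69/8 ≈ -8.6250)
z = -5460 (z = -13*(-20)*(-21) = 260*(-21) = -5460)
1/((((-63 + B)*(-5) - 33581) - 23016) + z) = 1/((((-63 - 69/8)*(-5) - 33581) - 23016) - 5460) = 1/(((-573/8*(-5) - 33581) - 23016) - 5460) = 1/(((2865/8 - 33581) - 23016) - 5460) = 1/((-265783/8 - 23016) - 5460) = 1/(-449911/8 - 5460) = 1/(-493591/8) = -8/493591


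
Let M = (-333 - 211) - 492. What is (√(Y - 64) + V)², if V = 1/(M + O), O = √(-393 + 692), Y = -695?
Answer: (1 - I*√759*(1036 - √299))²/(1036 - √299)² ≈ -759.0 - 0.054088*I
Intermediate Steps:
M = -1036 (M = -544 - 492 = -1036)
O = √299 ≈ 17.292
V = 1/(-1036 + √299) ≈ -0.00098163
(√(Y - 64) + V)² = (√(-695 - 64) + (-1036/1072997 - √299/1072997))² = (√(-759) + (-1036/1072997 - √299/1072997))² = (I*√759 + (-1036/1072997 - √299/1072997))² = (-1036/1072997 - √299/1072997 + I*√759)²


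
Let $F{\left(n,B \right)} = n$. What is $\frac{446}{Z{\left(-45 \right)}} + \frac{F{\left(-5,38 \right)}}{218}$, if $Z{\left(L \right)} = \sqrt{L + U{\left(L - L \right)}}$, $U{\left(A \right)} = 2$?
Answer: $- \frac{5}{218} - \frac{446 i \sqrt{43}}{43} \approx -0.022936 - 68.014 i$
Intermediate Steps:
$Z{\left(L \right)} = \sqrt{2 + L}$ ($Z{\left(L \right)} = \sqrt{L + 2} = \sqrt{2 + L}$)
$\frac{446}{Z{\left(-45 \right)}} + \frac{F{\left(-5,38 \right)}}{218} = \frac{446}{\sqrt{2 - 45}} - \frac{5}{218} = \frac{446}{\sqrt{-43}} - \frac{5}{218} = \frac{446}{i \sqrt{43}} - \frac{5}{218} = 446 \left(- \frac{i \sqrt{43}}{43}\right) - \frac{5}{218} = - \frac{446 i \sqrt{43}}{43} - \frac{5}{218} = - \frac{5}{218} - \frac{446 i \sqrt{43}}{43}$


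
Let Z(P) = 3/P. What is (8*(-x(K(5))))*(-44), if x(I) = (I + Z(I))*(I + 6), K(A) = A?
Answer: 108416/5 ≈ 21683.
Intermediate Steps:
x(I) = (6 + I)*(I + 3/I) (x(I) = (I + 3/I)*(I + 6) = (I + 3/I)*(6 + I) = (6 + I)*(I + 3/I))
(8*(-x(K(5))))*(-44) = (8*(-(3 + 5**2 + 6*5 + 18/5)))*(-44) = (8*(-(3 + 25 + 30 + 18*(1/5))))*(-44) = (8*(-(3 + 25 + 30 + 18/5)))*(-44) = (8*(-1*308/5))*(-44) = (8*(-308/5))*(-44) = -2464/5*(-44) = 108416/5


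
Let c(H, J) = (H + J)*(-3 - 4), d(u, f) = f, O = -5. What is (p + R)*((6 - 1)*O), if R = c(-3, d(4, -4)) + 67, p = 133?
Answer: -6225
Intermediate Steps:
c(H, J) = -7*H - 7*J (c(H, J) = (H + J)*(-7) = -7*H - 7*J)
R = 116 (R = (-7*(-3) - 7*(-4)) + 67 = (21 + 28) + 67 = 49 + 67 = 116)
(p + R)*((6 - 1)*O) = (133 + 116)*((6 - 1)*(-5)) = 249*(5*(-5)) = 249*(-25) = -6225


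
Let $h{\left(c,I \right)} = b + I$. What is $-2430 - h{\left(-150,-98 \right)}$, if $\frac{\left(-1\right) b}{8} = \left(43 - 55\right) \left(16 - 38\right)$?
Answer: $-220$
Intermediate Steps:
$b = -2112$ ($b = - 8 \left(43 - 55\right) \left(16 - 38\right) = - 8 \left(\left(-12\right) \left(-22\right)\right) = \left(-8\right) 264 = -2112$)
$h{\left(c,I \right)} = -2112 + I$
$-2430 - h{\left(-150,-98 \right)} = -2430 - \left(-2112 - 98\right) = -2430 - -2210 = -2430 + 2210 = -220$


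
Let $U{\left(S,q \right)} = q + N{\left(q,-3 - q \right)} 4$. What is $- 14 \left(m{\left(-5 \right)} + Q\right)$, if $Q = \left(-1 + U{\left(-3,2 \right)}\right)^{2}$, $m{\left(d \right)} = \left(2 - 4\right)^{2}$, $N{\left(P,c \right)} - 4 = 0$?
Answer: $-4102$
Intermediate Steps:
$N{\left(P,c \right)} = 4$ ($N{\left(P,c \right)} = 4 + 0 = 4$)
$U{\left(S,q \right)} = 16 + q$ ($U{\left(S,q \right)} = q + 4 \cdot 4 = q + 16 = 16 + q$)
$m{\left(d \right)} = 4$ ($m{\left(d \right)} = \left(-2\right)^{2} = 4$)
$Q = 289$ ($Q = \left(-1 + \left(16 + 2\right)\right)^{2} = \left(-1 + 18\right)^{2} = 17^{2} = 289$)
$- 14 \left(m{\left(-5 \right)} + Q\right) = - 14 \left(4 + 289\right) = \left(-14\right) 293 = -4102$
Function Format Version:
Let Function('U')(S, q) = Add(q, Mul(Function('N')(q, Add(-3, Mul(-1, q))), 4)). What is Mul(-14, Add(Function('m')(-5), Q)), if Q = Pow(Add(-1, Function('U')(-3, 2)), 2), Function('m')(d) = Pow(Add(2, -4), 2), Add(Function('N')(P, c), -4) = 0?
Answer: -4102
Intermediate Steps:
Function('N')(P, c) = 4 (Function('N')(P, c) = Add(4, 0) = 4)
Function('U')(S, q) = Add(16, q) (Function('U')(S, q) = Add(q, Mul(4, 4)) = Add(q, 16) = Add(16, q))
Function('m')(d) = 4 (Function('m')(d) = Pow(-2, 2) = 4)
Q = 289 (Q = Pow(Add(-1, Add(16, 2)), 2) = Pow(Add(-1, 18), 2) = Pow(17, 2) = 289)
Mul(-14, Add(Function('m')(-5), Q)) = Mul(-14, Add(4, 289)) = Mul(-14, 293) = -4102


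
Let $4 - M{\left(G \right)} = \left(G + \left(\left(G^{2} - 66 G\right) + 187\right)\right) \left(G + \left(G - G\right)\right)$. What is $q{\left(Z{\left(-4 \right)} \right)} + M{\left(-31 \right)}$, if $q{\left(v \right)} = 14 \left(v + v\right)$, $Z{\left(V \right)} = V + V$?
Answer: $97833$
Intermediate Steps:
$Z{\left(V \right)} = 2 V$
$q{\left(v \right)} = 28 v$ ($q{\left(v \right)} = 14 \cdot 2 v = 28 v$)
$M{\left(G \right)} = 4 - G \left(187 + G^{2} - 65 G\right)$ ($M{\left(G \right)} = 4 - \left(G + \left(\left(G^{2} - 66 G\right) + 187\right)\right) \left(G + \left(G - G\right)\right) = 4 - \left(G + \left(187 + G^{2} - 66 G\right)\right) \left(G + 0\right) = 4 - \left(187 + G^{2} - 65 G\right) G = 4 - G \left(187 + G^{2} - 65 G\right)$)
$q{\left(Z{\left(-4 \right)} \right)} + M{\left(-31 \right)} = 28 \cdot 2 \left(-4\right) + \left(4 - \left(-31\right)^{3} - -5797 + 65 \left(-31\right)^{2}\right) = 28 \left(-8\right) + \left(4 - -29791 + 5797 + 65 \cdot 961\right) = -224 + \left(4 + 29791 + 5797 + 62465\right) = -224 + 98057 = 97833$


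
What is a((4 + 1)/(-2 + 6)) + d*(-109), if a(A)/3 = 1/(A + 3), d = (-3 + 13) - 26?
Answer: 29660/17 ≈ 1744.7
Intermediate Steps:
d = -16 (d = 10 - 26 = -16)
a(A) = 3/(3 + A) (a(A) = 3/(A + 3) = 3/(3 + A))
a((4 + 1)/(-2 + 6)) + d*(-109) = 3/(3 + (4 + 1)/(-2 + 6)) - 16*(-109) = 3/(3 + 5/4) + 1744 = 3/(17/4) + 1744 = 3*(4/17) + 1744 = 12/17 + 1744 = 29660/17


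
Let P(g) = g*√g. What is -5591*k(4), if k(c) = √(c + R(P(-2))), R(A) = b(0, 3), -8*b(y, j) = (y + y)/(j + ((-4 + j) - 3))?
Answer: -11182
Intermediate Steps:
b(y, j) = -y/(4*(-7 + 2*j)) (b(y, j) = -(y + y)/(8*(j + ((-4 + j) - 3))) = -2*y/(8*(j + (-7 + j))) = -2*y/(8*(-7 + 2*j)) = -y/(4*(-7 + 2*j)))
P(g) = g^(3/2)
R(A) = 0 (R(A) = -1*0/(-28 + 8*3) = -1*0/(-28 + 24) = -1*0/(-4) = -1*0*(-¼) = 0)
k(c) = √c (k(c) = √(c + 0) = √c)
-5591*k(4) = -5591*√4 = -5591*2 = -11182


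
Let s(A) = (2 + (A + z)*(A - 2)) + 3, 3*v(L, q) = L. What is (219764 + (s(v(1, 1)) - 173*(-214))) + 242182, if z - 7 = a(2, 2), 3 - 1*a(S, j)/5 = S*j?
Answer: 4490722/9 ≈ 4.9897e+5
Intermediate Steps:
a(S, j) = 15 - 5*S*j
z = 2 (z = 7 + (15 - 5*2*2) = 7 + (15 - 20) = 7 - 5 = 2)
v(L, q) = L/3
s(A) = 5 + (-2 + A)*(2 + A) (s(A) = (2 + (A + 2)*(A - 2)) + 3 = (2 + (2 + A)*(-2 + A)) + 3 = (2 + (-2 + A)*(2 + A)) + 3 = 5 + (-2 + A)*(2 + A))
(219764 + (s(v(1, 1)) - 173*(-214))) + 242182 = (219764 + ((1 + ((1/3)*1)**2) - 173*(-214))) + 242182 = (219764 + ((1 + (1/3)**2) + 37022)) + 242182 = (219764 + ((1 + 1/9) + 37022)) + 242182 = (219764 + (10/9 + 37022)) + 242182 = (219764 + 333208/9) + 242182 = 2311084/9 + 242182 = 4490722/9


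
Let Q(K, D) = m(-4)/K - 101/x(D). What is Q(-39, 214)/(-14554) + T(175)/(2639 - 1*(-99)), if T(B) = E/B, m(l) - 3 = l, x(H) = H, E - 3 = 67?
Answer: 146965309/831446296980 ≈ 0.00017676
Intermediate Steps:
E = 70 (E = 3 + 67 = 70)
m(l) = 3 + l
Q(K, D) = -1/K - 101/D (Q(K, D) = (3 - 4)/K - 101/D = -1/K - 101/D)
T(B) = 70/B
Q(-39, 214)/(-14554) + T(175)/(2639 - 1*(-99)) = (-1/(-39) - 101/214)/(-14554) + (70/175)/(2639 - 1*(-99)) = (-1*(-1/39) - 101*1/214)*(-1/14554) + (70*(1/175))/(2639 + 99) = (1/39 - 101/214)*(-1/14554) + (⅖)/2738 = -3725/8346*(-1/14554) + (⅖)*(1/2738) = 3725/121467684 + 1/6845 = 146965309/831446296980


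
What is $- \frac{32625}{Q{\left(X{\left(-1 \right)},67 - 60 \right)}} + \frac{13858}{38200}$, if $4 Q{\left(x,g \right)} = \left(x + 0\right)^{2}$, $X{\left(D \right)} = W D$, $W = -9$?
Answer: $- \frac{276887639}{171900} \approx -1610.7$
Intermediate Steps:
$X{\left(D \right)} = - 9 D$
$Q{\left(x,g \right)} = \frac{x^{2}}{4}$ ($Q{\left(x,g \right)} = \frac{\left(x + 0\right)^{2}}{4} = \frac{x^{2}}{4}$)
$- \frac{32625}{Q{\left(X{\left(-1 \right)},67 - 60 \right)}} + \frac{13858}{38200} = - \frac{32625}{\frac{1}{4} \left(\left(-9\right) \left(-1\right)\right)^{2}} + \frac{13858}{38200} = - \frac{32625}{\frac{1}{4} \cdot 9^{2}} + 13858 \cdot \frac{1}{38200} = - \frac{32625}{\frac{1}{4} \cdot 81} + \frac{6929}{19100} = - \frac{32625}{\frac{81}{4}} + \frac{6929}{19100} = \left(-32625\right) \frac{4}{81} + \frac{6929}{19100} = - \frac{14500}{9} + \frac{6929}{19100} = - \frac{276887639}{171900}$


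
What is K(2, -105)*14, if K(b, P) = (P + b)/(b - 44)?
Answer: 103/3 ≈ 34.333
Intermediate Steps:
K(b, P) = (P + b)/(-44 + b)
K(2, -105)*14 = ((-105 + 2)/(-44 + 2))*14 = (-103/(-42))*14 = -1/42*(-103)*14 = (103/42)*14 = 103/3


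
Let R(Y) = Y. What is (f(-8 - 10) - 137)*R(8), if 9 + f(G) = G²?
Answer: 1424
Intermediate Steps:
f(G) = -9 + G²
(f(-8 - 10) - 137)*R(8) = ((-9 + (-8 - 10)²) - 137)*8 = ((-9 + (-18)²) - 137)*8 = ((-9 + 324) - 137)*8 = (315 - 137)*8 = 178*8 = 1424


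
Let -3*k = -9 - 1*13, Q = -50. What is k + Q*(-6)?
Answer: 922/3 ≈ 307.33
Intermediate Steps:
k = 22/3 (k = -(-9 - 1*13)/3 = -(-9 - 13)/3 = -⅓*(-22) = 22/3 ≈ 7.3333)
k + Q*(-6) = 22/3 - 50*(-6) = 22/3 + 300 = 922/3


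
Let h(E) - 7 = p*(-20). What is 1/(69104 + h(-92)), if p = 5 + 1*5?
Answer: 1/68911 ≈ 1.4511e-5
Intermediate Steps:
p = 10 (p = 5 + 5 = 10)
h(E) = -193 (h(E) = 7 + 10*(-20) = 7 - 200 = -193)
1/(69104 + h(-92)) = 1/(69104 - 193) = 1/68911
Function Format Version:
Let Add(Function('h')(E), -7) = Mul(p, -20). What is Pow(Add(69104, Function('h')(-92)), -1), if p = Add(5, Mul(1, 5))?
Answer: Rational(1, 68911) ≈ 1.4511e-5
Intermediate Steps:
p = 10 (p = Add(5, 5) = 10)
Function('h')(E) = -193 (Function('h')(E) = Add(7, Mul(10, -20)) = Add(7, -200) = -193)
Pow(Add(69104, Function('h')(-92)), -1) = Pow(Add(69104, -193), -1) = Pow(68911, -1) = Rational(1, 68911)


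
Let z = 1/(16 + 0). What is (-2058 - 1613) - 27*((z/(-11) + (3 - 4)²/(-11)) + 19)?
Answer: -735925/176 ≈ -4181.4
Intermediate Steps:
z = 1/16 ≈ 0.062500
(-2058 - 1613) - 27*((z/(-11) + (3 - 4)²/(-11)) + 19) = (-2058 - 1613) - 27*(((1/16)/(-11) + (3 - 4)²/(-11)) + 19) = -3671 - 27*(((1/16)*(-1/11) + (-1)²*(-1/11)) + 19) = -3671 - 27*((-1/176 + 1*(-1/11)) + 19) = -3671 - 27*((-1/176 - 1/11) + 19) = -3671 - 27*(-17/176 + 19) = -3671 - 27*3327/176 = -3671 - 1*89829/176 = -3671 - 89829/176 = -735925/176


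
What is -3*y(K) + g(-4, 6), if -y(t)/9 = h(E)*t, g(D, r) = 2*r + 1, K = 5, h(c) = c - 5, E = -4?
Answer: -1202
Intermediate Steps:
h(c) = -5 + c
g(D, r) = 1 + 2*r
y(t) = 81*t (y(t) = -9*(-5 - 4)*t = -(-81)*t = 81*t)
-3*y(K) + g(-4, 6) = -243*5 + (1 + 2*6) = -3*405 + (1 + 12) = -1215 + 13 = -1202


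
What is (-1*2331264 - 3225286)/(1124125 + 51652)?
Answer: -292450/61883 ≈ -4.7259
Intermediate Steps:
(-1*2331264 - 3225286)/(1124125 + 51652) = (-2331264 - 3225286)/1175777 = -5556550*1/1175777 = -292450/61883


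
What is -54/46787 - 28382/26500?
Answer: -664669817/619927750 ≈ -1.0722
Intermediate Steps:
-54/46787 - 28382/26500 = -54*1/46787 - 28382*1/26500 = -54/46787 - 14191/13250 = -664669817/619927750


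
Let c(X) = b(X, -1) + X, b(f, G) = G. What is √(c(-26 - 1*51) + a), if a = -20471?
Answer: I*√20549 ≈ 143.35*I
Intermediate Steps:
c(X) = -1 + X
√(c(-26 - 1*51) + a) = √((-1 + (-26 - 1*51)) - 20471) = √((-1 + (-26 - 51)) - 20471) = √((-1 - 77) - 20471) = √(-78 - 20471) = √(-20549) = I*√20549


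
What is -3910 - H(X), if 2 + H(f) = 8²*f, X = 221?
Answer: -18052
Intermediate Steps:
H(f) = -2 + 64*f (H(f) = -2 + 8²*f = -2 + 64*f)
-3910 - H(X) = -3910 - (-2 + 64*221) = -3910 - (-2 + 14144) = -3910 - 1*14142 = -3910 - 14142 = -18052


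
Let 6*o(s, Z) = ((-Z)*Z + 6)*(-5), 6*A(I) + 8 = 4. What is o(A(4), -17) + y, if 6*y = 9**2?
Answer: 748/3 ≈ 249.33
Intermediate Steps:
y = 27/2 (y = (1/6)*9**2 = (1/6)*81 = 27/2 ≈ 13.500)
A(I) = -2/3 (A(I) = -4/3 + (1/6)*4 = -4/3 + 2/3 = -2/3)
o(s, Z) = -5 + 5*Z**2/6 (o(s, Z) = (((-Z)*Z + 6)*(-5))/6 = ((-Z**2 + 6)*(-5))/6 = ((6 - Z**2)*(-5))/6 = (-30 + 5*Z**2)/6 = -5 + 5*Z**2/6)
o(A(4), -17) + y = (-5 + (5/6)*(-17)**2) + 27/2 = (-5 + (5/6)*289) + 27/2 = (-5 + 1445/6) + 27/2 = 1415/6 + 27/2 = 748/3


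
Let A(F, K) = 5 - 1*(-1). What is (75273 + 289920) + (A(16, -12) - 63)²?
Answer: 368442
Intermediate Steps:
A(F, K) = 6 (A(F, K) = 5 + 1 = 6)
(75273 + 289920) + (A(16, -12) - 63)² = (75273 + 289920) + (6 - 63)² = 365193 + (-57)² = 365193 + 3249 = 368442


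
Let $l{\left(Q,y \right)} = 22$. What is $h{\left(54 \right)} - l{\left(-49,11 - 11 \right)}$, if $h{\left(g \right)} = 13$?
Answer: $-9$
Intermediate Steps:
$h{\left(54 \right)} - l{\left(-49,11 - 11 \right)} = 13 - 22 = -9$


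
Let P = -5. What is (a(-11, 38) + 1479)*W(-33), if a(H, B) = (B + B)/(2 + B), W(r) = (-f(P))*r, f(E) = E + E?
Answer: -488697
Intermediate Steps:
f(E) = 2*E
W(r) = 10*r (W(r) = (-2*(-5))*r = (-1*(-10))*r = 10*r)
a(H, B) = 2*B/(2 + B) (a(H, B) = (2*B)/(2 + B) = 2*B/(2 + B))
(a(-11, 38) + 1479)*W(-33) = (2*38/(2 + 38) + 1479)*(10*(-33)) = (2*38/40 + 1479)*(-330) = (2*38*(1/40) + 1479)*(-330) = (19/10 + 1479)*(-330) = (14809/10)*(-330) = -488697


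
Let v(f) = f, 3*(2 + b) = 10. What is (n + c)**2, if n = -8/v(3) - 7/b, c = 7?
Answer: 121/144 ≈ 0.84028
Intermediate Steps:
b = 4/3 (b = -2 + (1/3)*10 = -2 + 10/3 = 4/3 ≈ 1.3333)
n = -95/12 (n = -8/3 - 7/4/3 = -8*1/3 - 7*3/4 = -8/3 - 21/4 = -95/12 ≈ -7.9167)
(n + c)**2 = (-95/12 + 7)**2 = (-11/12)**2 = 121/144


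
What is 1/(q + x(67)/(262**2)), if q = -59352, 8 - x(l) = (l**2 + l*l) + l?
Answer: -68644/4074167725 ≈ -1.6849e-5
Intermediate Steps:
x(l) = 8 - l - 2*l**2 (x(l) = 8 - ((l**2 + l*l) + l) = 8 - ((l**2 + l**2) + l) = 8 - (2*l**2 + l) = 8 - (l + 2*l**2) = 8 + (-l - 2*l**2) = 8 - l - 2*l**2)
1/(q + x(67)/(262**2)) = 1/(-59352 + (8 - 1*67 - 2*67**2)/(262**2)) = 1/(-59352 + (8 - 67 - 2*4489)/68644) = 1/(-59352 + (8 - 67 - 8978)*(1/68644)) = 1/(-59352 - 9037*1/68644) = 1/(-59352 - 9037/68644) = 1/(-4074167725/68644) = -68644/4074167725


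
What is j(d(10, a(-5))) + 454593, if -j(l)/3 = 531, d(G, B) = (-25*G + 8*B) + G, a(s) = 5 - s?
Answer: 453000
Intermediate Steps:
d(G, B) = -24*G + 8*B
j(l) = -1593 (j(l) = -3*531 = -1593)
j(d(10, a(-5))) + 454593 = -1593 + 454593 = 453000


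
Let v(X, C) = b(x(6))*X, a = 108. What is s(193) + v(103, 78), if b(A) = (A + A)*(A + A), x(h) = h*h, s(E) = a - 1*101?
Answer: 533959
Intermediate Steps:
s(E) = 7 (s(E) = 108 - 1*101 = 108 - 101 = 7)
x(h) = h²
b(A) = 4*A² (b(A) = (2*A)*(2*A) = 4*A²)
v(X, C) = 5184*X (v(X, C) = (4*(6²)²)*X = (4*36²)*X = (4*1296)*X = 5184*X)
s(193) + v(103, 78) = 7 + 5184*103 = 7 + 533952 = 533959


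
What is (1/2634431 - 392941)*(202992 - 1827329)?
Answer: 1681474599645359090/2634431 ≈ 6.3827e+11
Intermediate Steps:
(1/2634431 - 392941)*(202992 - 1827329) = (1/2634431 - 392941)*(-1624337) = -1035175951570/2634431*(-1624337) = 1681474599645359090/2634431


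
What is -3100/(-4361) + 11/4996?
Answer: 15535571/21787556 ≈ 0.71305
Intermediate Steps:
-3100/(-4361) + 11/4996 = -3100*(-1/4361) + 11*(1/4996) = 3100/4361 + 11/4996 = 15535571/21787556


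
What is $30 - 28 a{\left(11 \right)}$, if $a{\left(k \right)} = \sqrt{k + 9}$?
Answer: $30 - 56 \sqrt{5} \approx -95.22$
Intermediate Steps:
$a{\left(k \right)} = \sqrt{9 + k}$
$30 - 28 a{\left(11 \right)} = 30 - 28 \sqrt{9 + 11} = 30 - 28 \sqrt{20} = 30 - 28 \cdot 2 \sqrt{5} = 30 - 56 \sqrt{5}$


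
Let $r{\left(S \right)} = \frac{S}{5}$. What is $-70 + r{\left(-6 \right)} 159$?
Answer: $- \frac{1304}{5} \approx -260.8$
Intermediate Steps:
$r{\left(S \right)} = \frac{S}{5}$ ($r{\left(S \right)} = S \frac{1}{5} = \frac{S}{5}$)
$-70 + r{\left(-6 \right)} 159 = -70 + \frac{1}{5} \left(-6\right) 159 = -70 - \frac{954}{5} = - \frac{1304}{5}$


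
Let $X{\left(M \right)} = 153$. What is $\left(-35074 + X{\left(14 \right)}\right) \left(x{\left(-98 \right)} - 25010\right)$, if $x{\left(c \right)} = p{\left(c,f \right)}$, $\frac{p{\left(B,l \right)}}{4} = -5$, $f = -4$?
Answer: $874072630$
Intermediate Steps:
$p{\left(B,l \right)} = -20$ ($p{\left(B,l \right)} = 4 \left(-5\right) = -20$)
$x{\left(c \right)} = -20$
$\left(-35074 + X{\left(14 \right)}\right) \left(x{\left(-98 \right)} - 25010\right) = \left(-35074 + 153\right) \left(-20 - 25010\right) = \left(-34921\right) \left(-25030\right) = 874072630$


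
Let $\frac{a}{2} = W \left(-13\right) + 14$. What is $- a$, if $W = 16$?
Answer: $388$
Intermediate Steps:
$a = -388$ ($a = 2 \left(16 \left(-13\right) + 14\right) = 2 \left(-208 + 14\right) = 2 \left(-194\right) = -388$)
$- a = \left(-1\right) \left(-388\right) = 388$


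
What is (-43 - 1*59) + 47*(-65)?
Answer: -3157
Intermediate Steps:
(-43 - 1*59) + 47*(-65) = (-43 - 59) - 3055 = -102 - 3055 = -3157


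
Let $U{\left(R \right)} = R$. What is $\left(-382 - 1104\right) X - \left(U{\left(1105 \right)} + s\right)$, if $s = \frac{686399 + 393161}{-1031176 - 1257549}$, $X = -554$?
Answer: $\frac{376330232467}{457745} \approx 8.2214 \cdot 10^{5}$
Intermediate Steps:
$s = - \frac{215912}{457745}$ ($s = \frac{1079560}{-2288725} = 1079560 \left(- \frac{1}{2288725}\right) = - \frac{215912}{457745} \approx -0.47169$)
$\left(-382 - 1104\right) X - \left(U{\left(1105 \right)} + s\right) = \left(-382 - 1104\right) \left(-554\right) - \left(1105 - \frac{215912}{457745}\right) = \left(-1486\right) \left(-554\right) - \frac{505592313}{457745} = 823244 - \frac{505592313}{457745} = \frac{376330232467}{457745}$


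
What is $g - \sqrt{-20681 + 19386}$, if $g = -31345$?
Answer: $-31345 - i \sqrt{1295} \approx -31345.0 - 35.986 i$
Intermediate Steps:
$g - \sqrt{-20681 + 19386} = -31345 - \sqrt{-20681 + 19386} = -31345 - \sqrt{-1295} = -31345 - i \sqrt{1295}$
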